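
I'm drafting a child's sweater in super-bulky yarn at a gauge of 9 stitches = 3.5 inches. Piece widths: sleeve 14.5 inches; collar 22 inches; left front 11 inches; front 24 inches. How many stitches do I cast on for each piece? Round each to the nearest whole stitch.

sleeve 37; collar 57; left front 28; front 62.

Rate = 9/3.5 = 2.571 sts per in.
sleeve: 14.5 × 2.571 = 37.29 → 37.
collar: 22 × 2.571 = 56.57 → 57.
left front: 11 × 2.571 = 28.29 → 28.
front: 24 × 2.571 = 61.71 → 62.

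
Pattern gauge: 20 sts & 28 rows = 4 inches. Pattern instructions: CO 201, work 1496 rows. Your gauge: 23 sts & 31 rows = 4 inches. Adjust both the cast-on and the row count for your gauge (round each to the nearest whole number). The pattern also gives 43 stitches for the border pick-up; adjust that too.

Stitches: 201 × 23/20 = 231.15 → 231.
Rows: 1496 × 31/28 = 1656.29 → 1656.
border pick-up: 43 × 23/20 = 49.45 → 49.

Cast on 231 stitches; work 1656 rows; border pick-up 49 stitches.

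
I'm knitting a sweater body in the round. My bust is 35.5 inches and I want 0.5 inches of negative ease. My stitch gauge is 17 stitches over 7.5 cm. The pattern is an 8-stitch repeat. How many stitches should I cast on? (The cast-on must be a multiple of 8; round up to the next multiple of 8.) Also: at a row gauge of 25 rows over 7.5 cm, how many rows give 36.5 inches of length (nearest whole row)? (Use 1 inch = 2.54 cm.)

Cast on 208 stitches; work 309 rows.

Finished = 35.5 − 0.5 = 35 inches.
35 inches × 2.54 = 88.90 cm.
17/7.5 = 2.267 sts per cm; 88.90 × 2.267 = 201.51 sts.
Next multiple of 8 → 208.
36.5 inches = 92.71 cm; × 3.333 = 309.03 → 309 rows.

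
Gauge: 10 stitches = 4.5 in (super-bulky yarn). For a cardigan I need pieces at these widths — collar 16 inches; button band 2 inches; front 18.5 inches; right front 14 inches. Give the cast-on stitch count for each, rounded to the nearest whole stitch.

collar 36; button band 4; front 41; right front 31.

Rate = 10/4.5 = 2.222 sts per in.
collar: 16 × 2.222 = 35.56 → 36.
button band: 2 × 2.222 = 4.44 → 4.
front: 18.5 × 2.222 = 41.11 → 41.
right front: 14 × 2.222 = 31.11 → 31.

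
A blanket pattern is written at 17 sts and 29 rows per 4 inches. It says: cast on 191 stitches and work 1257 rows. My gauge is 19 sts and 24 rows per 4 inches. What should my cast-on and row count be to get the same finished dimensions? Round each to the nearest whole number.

Cast on 213 stitches; work 1040 rows.

Stitches: 191 × 19/17 = 213.47 → 213.
Rows: 1257 × 24/29 = 1040.28 → 1040.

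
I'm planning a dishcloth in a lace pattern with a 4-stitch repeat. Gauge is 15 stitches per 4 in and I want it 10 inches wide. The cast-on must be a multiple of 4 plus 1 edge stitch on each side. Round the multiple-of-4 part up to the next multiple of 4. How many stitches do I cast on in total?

Cast on 38 stitches.

15 / 4 = 3.75 sts per inch.
10 × 3.75 = 37.50 sts.
Less 2 edge sts → 35.50 for the repeat.
Next multiple of 4: 36.
Add back 2 edge sts → 38.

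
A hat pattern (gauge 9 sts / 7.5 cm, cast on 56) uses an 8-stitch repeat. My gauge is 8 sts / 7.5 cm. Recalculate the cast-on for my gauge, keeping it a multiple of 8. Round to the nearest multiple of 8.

56 × 8 / 9 = 49.78.
Nearest multiple of 8: 48.

CO 48 sts.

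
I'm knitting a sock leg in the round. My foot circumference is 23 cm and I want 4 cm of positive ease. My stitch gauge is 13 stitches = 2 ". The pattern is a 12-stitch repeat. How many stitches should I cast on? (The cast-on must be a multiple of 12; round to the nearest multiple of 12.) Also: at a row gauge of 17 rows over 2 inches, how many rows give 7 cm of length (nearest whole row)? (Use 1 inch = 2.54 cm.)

Cast on 72 stitches; work 23 rows.

Finished = 23 + 4 = 27 cm.
27 cm × 1/2.54 = 10.63 inches.
13/2 = 6.5 sts per in; 10.63 × 6.5 = 69.09 sts.
Nearest multiple of 12 → 72.
7 cm = 2.76 inches; × 8.5 = 23.43 → 23 rows.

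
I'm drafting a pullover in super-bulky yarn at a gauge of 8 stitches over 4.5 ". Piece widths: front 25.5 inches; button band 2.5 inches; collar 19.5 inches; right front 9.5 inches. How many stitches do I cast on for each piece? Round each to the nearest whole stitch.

Rate = 8/4.5 = 1.778 sts per in.
front: 25.5 × 1.778 = 45.33 → 45.
button band: 2.5 × 1.778 = 4.44 → 4.
collar: 19.5 × 1.778 = 34.67 → 35.
right front: 9.5 × 1.778 = 16.89 → 17.

front 45; button band 4; collar 35; right front 17.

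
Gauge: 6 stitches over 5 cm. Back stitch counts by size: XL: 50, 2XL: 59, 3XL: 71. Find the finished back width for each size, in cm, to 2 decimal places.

XL 41.67 cm; 2XL 49.17 cm; 3XL 59.17 cm.

6/5 = 1.2 sts per cm.
XL: 50 / 1.2 = 41.667 → 41.67 cm.
2XL: 59 / 1.2 = 49.167 → 49.17 cm.
3XL: 71 / 1.2 = 59.167 → 59.17 cm.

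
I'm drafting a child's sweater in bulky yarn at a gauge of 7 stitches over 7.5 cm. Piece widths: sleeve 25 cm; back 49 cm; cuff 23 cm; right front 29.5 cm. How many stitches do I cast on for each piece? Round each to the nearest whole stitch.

Rate = 7/7.5 = 0.933 sts per cm.
sleeve: 25 × 0.933 = 23.33 → 23.
back: 49 × 0.933 = 45.73 → 46.
cuff: 23 × 0.933 = 21.47 → 21.
right front: 29.5 × 0.933 = 27.53 → 28.

sleeve 23; back 46; cuff 21; right front 28.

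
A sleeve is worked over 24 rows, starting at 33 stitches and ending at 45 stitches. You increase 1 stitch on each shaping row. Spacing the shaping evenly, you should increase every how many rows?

Increase every 2nd row.

Stitches to add: |45 − 33| = 12.
Shaping rows needed: 12 / 1 = 12.
24 rows / 12 = every 2 rows.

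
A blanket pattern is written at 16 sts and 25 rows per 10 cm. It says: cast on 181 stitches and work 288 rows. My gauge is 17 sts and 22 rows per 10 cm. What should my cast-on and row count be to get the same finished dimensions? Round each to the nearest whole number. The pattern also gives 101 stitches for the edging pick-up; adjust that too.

Stitches: 181 × 17/16 = 192.31 → 192.
Rows: 288 × 22/25 = 253.44 → 253.
edging pick-up: 101 × 17/16 = 107.31 → 107.

Cast on 192 stitches; work 253 rows; edging pick-up 107 stitches.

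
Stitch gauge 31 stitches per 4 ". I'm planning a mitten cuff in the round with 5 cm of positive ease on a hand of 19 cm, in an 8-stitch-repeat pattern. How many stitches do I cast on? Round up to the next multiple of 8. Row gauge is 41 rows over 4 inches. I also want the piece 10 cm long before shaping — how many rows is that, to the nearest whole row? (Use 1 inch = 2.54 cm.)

Cast on 80 stitches; work 40 rows.

Finished = 19 + 5 = 24 cm.
24 cm × 1/2.54 = 9.45 inches.
31/4 = 7.75 sts per in; 9.45 × 7.75 = 73.23 sts.
Next multiple of 8 → 80.
10 cm = 3.94 inches; × 10.25 = 40.35 → 40 rows.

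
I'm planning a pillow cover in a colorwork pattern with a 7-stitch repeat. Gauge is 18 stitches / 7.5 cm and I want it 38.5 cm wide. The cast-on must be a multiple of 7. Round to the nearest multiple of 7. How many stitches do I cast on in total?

18 / 7.5 = 2.4 sts per cm.
38.5 × 2.4 = 92.40 sts.
Nearest multiple of 7: 91.

CO 91 sts.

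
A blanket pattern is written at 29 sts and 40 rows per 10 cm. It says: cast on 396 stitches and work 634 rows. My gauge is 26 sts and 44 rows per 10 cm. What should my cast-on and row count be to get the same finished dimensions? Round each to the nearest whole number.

Cast on 355 stitches; work 697 rows.

Stitches: 396 × 26/29 = 355.03 → 355.
Rows: 634 × 44/40 = 697.40 → 697.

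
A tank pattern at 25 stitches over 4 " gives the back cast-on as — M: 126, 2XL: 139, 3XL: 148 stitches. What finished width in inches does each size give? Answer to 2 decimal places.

M 20.16 inches; 2XL 22.24 inches; 3XL 23.68 inches.

25/4 = 6.25 sts per in.
M: 126 / 6.25 = 20.160 → 20.16 in.
2XL: 139 / 6.25 = 22.240 → 22.24 in.
3XL: 148 / 6.25 = 23.680 → 23.68 in.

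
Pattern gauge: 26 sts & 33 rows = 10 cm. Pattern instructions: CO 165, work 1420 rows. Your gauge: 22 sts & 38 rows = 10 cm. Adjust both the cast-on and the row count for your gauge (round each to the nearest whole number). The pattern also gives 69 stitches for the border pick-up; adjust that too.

Stitches: 165 × 22/26 = 139.62 → 140.
Rows: 1420 × 38/33 = 1635.15 → 1635.
border pick-up: 69 × 22/26 = 58.38 → 58.

Cast on 140 stitches; work 1635 rows; border pick-up 58 stitches.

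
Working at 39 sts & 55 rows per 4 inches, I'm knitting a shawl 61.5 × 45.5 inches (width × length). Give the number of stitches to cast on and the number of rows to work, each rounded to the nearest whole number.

Stitch gauge = 39/4 = 9.75 sts/in; 61.5 × 9.75 = 599.62 → 600 sts.
Row gauge = 55/4 = 13.75 rows/in; 45.5 × 13.75 = 625.62 → 626 rows.

Cast on 600 stitches and work 626 rows.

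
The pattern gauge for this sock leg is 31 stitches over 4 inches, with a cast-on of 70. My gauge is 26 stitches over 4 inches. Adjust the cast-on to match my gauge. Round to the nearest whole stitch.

59 stitches.

Scale factor = 26 / 31 = 0.839.
70 × 26 / 31 = 58.71 sts.
→ 59 sts.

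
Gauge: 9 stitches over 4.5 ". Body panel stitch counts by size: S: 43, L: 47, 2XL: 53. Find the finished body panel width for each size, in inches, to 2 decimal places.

9/4.5 = 2 sts per in.
S: 43 / 2 = 21.500 → 21.50 in.
L: 47 / 2 = 23.500 → 23.50 in.
2XL: 53 / 2 = 26.500 → 26.50 in.

S 21.50 inches; L 23.50 inches; 2XL 26.50 inches.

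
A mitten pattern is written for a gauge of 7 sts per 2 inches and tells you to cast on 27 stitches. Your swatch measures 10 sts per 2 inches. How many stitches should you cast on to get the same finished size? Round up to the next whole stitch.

Scale factor = 10 / 7 = 1.429.
27 × 10 / 7 = 38.57 sts.
→ 39 sts.

Cast on 39 stitches.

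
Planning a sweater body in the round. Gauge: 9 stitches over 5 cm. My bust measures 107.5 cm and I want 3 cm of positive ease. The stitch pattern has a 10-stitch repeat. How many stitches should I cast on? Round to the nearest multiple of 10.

CO 200 sts.

Finished = 107.5 + 3 = 110.5 cm.
9 / 5 = 1.8 sts/cm.
110.5 × 1.8 = 198.90 sts.
Nearest multiple of 10: 200.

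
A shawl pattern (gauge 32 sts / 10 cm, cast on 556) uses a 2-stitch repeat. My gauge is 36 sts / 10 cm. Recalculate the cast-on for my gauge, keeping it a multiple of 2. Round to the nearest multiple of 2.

CO 626 sts.

556 × 36 / 32 = 625.50.
Nearest multiple of 2: 626.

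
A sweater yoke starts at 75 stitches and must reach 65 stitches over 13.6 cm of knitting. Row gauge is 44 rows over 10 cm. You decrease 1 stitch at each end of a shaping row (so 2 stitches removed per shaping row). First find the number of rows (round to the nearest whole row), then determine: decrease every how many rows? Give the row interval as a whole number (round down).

Rows = 13.6 × 4.4 = 59.8 → 60 rows.
Stitches to remove: 10 → 5 shaping rows (at 2 st each).
60 / 5 = 12.00 → every 12 rows.

Decrease every 12th row.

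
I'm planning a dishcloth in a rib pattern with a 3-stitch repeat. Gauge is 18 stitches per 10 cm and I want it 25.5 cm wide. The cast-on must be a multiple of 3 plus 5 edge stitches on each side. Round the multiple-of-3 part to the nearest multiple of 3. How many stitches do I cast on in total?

46 stitches.

18 / 10 = 1.8 sts per cm.
25.5 × 1.8 = 45.90 sts.
Less 10 edge sts → 35.90 for the repeat.
Nearest multiple of 3: 36.
Add back 10 edge sts → 46.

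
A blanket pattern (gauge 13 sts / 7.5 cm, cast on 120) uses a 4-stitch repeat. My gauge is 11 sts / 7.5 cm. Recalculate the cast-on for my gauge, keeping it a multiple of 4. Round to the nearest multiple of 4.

120 × 11 / 13 = 101.54.
Nearest multiple of 4: 100.

100 stitches.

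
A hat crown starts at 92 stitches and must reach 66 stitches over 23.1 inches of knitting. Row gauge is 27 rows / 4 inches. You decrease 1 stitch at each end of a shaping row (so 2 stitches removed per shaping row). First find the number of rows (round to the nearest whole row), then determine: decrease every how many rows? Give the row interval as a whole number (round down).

Rows = 23.1 × 6.75 = 155.9 → 156 rows.
Stitches to remove: 26 → 13 shaping rows (at 2 st each).
156 / 13 = 12.00 → every 12 rows.

Decrease every 12th row.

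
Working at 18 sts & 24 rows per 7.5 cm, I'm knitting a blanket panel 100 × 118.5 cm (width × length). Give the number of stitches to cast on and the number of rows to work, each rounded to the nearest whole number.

Cast on 240 stitches and work 379 rows.

Stitch gauge = 18/7.5 = 2.4 sts/cm; 100 × 2.4 = 240.00 → 240 sts.
Row gauge = 24/7.5 = 3.2 rows/cm; 118.5 × 3.2 = 379.20 → 379 rows.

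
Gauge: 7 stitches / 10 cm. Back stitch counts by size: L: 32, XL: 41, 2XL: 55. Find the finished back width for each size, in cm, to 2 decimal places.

7/10 = 0.7 sts per cm.
L: 32 / 0.7 = 45.714 → 45.71 cm.
XL: 41 / 0.7 = 58.571 → 58.57 cm.
2XL: 55 / 0.7 = 78.571 → 78.57 cm.

L 45.71 cm; XL 58.57 cm; 2XL 78.57 cm.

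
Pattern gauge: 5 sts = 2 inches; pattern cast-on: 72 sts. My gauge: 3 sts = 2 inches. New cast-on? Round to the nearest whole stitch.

43 stitches.

Scale factor = 3 / 5 = 0.600.
72 × 3 / 5 = 43.20 sts.
→ 43 sts.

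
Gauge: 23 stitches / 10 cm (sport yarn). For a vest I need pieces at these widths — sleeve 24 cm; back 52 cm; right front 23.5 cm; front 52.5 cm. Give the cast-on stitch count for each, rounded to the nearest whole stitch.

Rate = 23/10 = 2.3 sts per cm.
sleeve: 24 × 2.3 = 55.20 → 55.
back: 52 × 2.3 = 119.60 → 120.
right front: 23.5 × 2.3 = 54.05 → 54.
front: 52.5 × 2.3 = 120.75 → 121.

sleeve 55; back 120; right front 54; front 121.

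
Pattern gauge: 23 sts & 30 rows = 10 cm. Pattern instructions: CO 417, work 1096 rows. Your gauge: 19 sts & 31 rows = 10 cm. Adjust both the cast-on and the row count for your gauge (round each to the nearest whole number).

Cast on 344 stitches; work 1133 rows.

Stitches: 417 × 19/23 = 344.48 → 344.
Rows: 1096 × 31/30 = 1132.53 → 1133.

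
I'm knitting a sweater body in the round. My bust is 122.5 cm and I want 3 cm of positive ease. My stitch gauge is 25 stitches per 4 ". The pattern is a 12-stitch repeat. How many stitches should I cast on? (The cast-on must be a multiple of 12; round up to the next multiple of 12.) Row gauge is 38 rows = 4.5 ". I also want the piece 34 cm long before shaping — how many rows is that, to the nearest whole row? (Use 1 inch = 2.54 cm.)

Finished = 122.5 + 3 = 125.5 cm.
125.5 cm × 1/2.54 = 49.41 inches.
25/4 = 6.25 sts per in; 49.41 × 6.25 = 308.81 sts.
Next multiple of 12 → 312.
34 cm = 13.39 inches; × 8.444 = 113.04 → 113 rows.

Cast on 312 stitches; work 113 rows.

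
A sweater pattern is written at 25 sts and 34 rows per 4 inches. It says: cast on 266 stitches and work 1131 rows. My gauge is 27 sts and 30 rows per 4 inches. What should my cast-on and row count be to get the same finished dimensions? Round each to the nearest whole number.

Stitches: 266 × 27/25 = 287.28 → 287.
Rows: 1131 × 30/34 = 997.94 → 998.

Cast on 287 stitches; work 998 rows.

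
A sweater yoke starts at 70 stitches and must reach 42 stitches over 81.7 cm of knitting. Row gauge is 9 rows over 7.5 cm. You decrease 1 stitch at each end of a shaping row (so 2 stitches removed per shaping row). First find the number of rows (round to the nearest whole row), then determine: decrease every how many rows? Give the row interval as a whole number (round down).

Rows = 81.7 × 1.2 = 98.0 → 98 rows.
Stitches to remove: 28 → 14 shaping rows (at 2 st each).
98 / 14 = 7.00 → every 7 rows.

Decrease every 7th row.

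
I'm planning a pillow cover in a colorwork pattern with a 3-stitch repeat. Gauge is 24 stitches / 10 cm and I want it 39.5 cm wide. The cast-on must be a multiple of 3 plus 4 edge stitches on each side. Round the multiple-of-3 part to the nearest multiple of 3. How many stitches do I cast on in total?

Cast on 95 stitches.

24 / 10 = 2.4 sts per cm.
39.5 × 2.4 = 94.80 sts.
Less 8 edge sts → 86.80 for the repeat.
Nearest multiple of 3: 87.
Add back 8 edge sts → 95.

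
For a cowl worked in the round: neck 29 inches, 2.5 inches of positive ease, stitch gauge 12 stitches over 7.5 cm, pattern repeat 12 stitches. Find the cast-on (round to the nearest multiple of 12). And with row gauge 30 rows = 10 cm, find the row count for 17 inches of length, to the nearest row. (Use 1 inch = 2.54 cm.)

Finished = 29 + 2.5 = 31.5 inches.
31.5 inches × 2.54 = 80.01 cm.
12/7.5 = 1.6 sts per cm; 80.01 × 1.6 = 128.02 sts.
Nearest multiple of 12 → 132.
17 inches = 43.18 cm; × 3 = 129.54 → 130 rows.

Cast on 132 stitches; work 130 rows.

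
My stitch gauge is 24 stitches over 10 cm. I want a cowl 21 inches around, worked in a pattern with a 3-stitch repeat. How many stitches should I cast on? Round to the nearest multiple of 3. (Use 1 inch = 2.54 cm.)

21 in = 21 × 2.54 = 53.34 cm.
24 / 10 = 2.4 sts/cm.
53.34 × 2.4 = 128.02 sts.
→ 129.

CO 129 sts.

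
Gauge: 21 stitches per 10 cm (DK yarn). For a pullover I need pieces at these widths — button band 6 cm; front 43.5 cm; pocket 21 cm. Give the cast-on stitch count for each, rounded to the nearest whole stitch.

button band 13; front 91; pocket 44.

Rate = 21/10 = 2.1 sts per cm.
button band: 6 × 2.1 = 12.60 → 13.
front: 43.5 × 2.1 = 91.35 → 91.
pocket: 21 × 2.1 = 44.10 → 44.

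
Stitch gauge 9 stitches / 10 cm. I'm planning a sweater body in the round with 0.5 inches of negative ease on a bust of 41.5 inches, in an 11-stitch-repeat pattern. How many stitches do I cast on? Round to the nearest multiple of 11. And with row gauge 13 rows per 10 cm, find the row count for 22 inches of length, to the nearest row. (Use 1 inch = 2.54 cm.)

Finished = 41.5 − 0.5 = 41 inches.
41 inches × 2.54 = 104.14 cm.
9/10 = 0.9 sts per cm; 104.14 × 0.9 = 93.73 sts.
Nearest multiple of 11 → 99.
22 inches = 55.88 cm; × 1.3 = 72.64 → 73 rows.

Cast on 99 stitches; work 73 rows.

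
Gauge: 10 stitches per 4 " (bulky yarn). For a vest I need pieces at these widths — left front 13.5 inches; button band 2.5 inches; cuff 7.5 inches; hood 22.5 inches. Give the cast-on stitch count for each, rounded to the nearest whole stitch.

left front 34; button band 6; cuff 19; hood 56.

Rate = 10/4 = 2.5 sts per in.
left front: 13.5 × 2.5 = 33.75 → 34.
button band: 2.5 × 2.5 = 6.25 → 6.
cuff: 7.5 × 2.5 = 18.75 → 19.
hood: 22.5 × 2.5 = 56.25 → 56.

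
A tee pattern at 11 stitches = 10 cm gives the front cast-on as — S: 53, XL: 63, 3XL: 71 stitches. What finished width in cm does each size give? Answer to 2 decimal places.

11/10 = 1.1 sts per cm.
S: 53 / 1.1 = 48.182 → 48.18 cm.
XL: 63 / 1.1 = 57.273 → 57.27 cm.
3XL: 71 / 1.1 = 64.545 → 64.55 cm.

S 48.18 cm; XL 57.27 cm; 3XL 64.55 cm.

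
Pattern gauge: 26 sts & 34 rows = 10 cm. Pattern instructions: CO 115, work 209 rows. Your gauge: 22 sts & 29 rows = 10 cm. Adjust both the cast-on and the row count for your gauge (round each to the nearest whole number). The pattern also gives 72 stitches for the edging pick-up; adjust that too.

Cast on 97 stitches; work 178 rows; edging pick-up 61 stitches.

Stitches: 115 × 22/26 = 97.31 → 97.
Rows: 209 × 29/34 = 178.26 → 178.
edging pick-up: 72 × 22/26 = 60.92 → 61.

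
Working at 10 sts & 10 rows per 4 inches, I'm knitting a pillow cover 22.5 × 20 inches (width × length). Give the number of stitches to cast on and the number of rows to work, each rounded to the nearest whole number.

Stitch gauge = 10/4 = 2.5 sts/in; 22.5 × 2.5 = 56.25 → 56 sts.
Row gauge = 10/4 = 2.5 rows/in; 20 × 2.5 = 50.00 → 50 rows.

Cast on 56 stitches and work 50 rows.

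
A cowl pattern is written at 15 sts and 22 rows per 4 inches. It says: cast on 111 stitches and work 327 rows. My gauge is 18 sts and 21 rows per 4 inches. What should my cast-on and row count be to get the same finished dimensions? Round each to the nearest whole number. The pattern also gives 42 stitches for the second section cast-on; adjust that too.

Cast on 133 stitches; work 312 rows; second section cast-on 50 stitches.

Stitches: 111 × 18/15 = 133.20 → 133.
Rows: 327 × 21/22 = 312.14 → 312.
second section cast-on: 42 × 18/15 = 50.40 → 50.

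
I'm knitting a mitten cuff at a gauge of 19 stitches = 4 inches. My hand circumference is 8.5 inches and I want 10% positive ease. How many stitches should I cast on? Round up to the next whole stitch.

Finished = 8.5 × 1.10 = 9.35 in.
19 / 4 = 4.75 sts per inch.
9.35 × 4.75 = 44.41 sts.
→ 45 sts.

45 stitches.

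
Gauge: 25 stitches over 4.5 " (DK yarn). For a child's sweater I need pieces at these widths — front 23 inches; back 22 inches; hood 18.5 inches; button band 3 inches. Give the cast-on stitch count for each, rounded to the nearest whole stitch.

front 128; back 122; hood 103; button band 17.

Rate = 25/4.5 = 5.556 sts per in.
front: 23 × 5.556 = 127.78 → 128.
back: 22 × 5.556 = 122.22 → 122.
hood: 18.5 × 5.556 = 102.78 → 103.
button band: 3 × 5.556 = 16.67 → 17.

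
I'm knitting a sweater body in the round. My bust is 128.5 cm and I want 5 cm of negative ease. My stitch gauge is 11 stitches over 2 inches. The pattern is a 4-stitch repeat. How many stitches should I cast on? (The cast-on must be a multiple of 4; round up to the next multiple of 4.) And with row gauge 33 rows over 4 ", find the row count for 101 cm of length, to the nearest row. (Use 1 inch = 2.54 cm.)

Cast on 268 stitches; work 328 rows.

Finished = 128.5 − 5 = 123.5 cm.
123.5 cm × 1/2.54 = 48.62 inches.
11/2 = 5.5 sts per in; 48.62 × 5.5 = 267.42 sts.
Next multiple of 4 → 268.
101 cm = 39.76 inches; × 8.25 = 328.05 → 328 rows.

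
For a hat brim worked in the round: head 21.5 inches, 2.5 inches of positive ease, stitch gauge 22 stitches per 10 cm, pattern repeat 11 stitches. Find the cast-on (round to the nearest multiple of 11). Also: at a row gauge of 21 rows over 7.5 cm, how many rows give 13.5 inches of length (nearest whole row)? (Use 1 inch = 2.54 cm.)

Finished = 21.5 + 2.5 = 24 inches.
24 inches × 2.54 = 60.96 cm.
22/10 = 2.2 sts per cm; 60.96 × 2.2 = 134.11 sts.
Nearest multiple of 11 → 132.
13.5 inches = 34.29 cm; × 2.8 = 96.01 → 96 rows.

Cast on 132 stitches; work 96 rows.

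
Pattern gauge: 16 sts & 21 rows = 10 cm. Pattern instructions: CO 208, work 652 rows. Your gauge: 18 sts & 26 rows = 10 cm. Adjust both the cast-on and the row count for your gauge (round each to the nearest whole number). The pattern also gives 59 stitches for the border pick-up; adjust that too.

Cast on 234 stitches; work 807 rows; border pick-up 66 stitches.

Stitches: 208 × 18/16 = 234.00 → 234.
Rows: 652 × 26/21 = 807.24 → 807.
border pick-up: 59 × 18/16 = 66.38 → 66.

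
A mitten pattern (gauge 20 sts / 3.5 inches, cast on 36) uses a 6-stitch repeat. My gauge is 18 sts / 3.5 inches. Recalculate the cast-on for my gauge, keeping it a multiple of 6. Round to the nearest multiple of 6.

36 × 18 / 20 = 32.40.
Nearest multiple of 6: 30.

Cast on 30 stitches.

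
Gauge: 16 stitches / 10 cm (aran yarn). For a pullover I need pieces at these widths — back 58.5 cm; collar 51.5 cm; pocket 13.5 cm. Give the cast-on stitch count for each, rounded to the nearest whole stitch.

Rate = 16/10 = 1.6 sts per cm.
back: 58.5 × 1.6 = 93.60 → 94.
collar: 51.5 × 1.6 = 82.40 → 82.
pocket: 13.5 × 1.6 = 21.60 → 22.

back 94; collar 82; pocket 22.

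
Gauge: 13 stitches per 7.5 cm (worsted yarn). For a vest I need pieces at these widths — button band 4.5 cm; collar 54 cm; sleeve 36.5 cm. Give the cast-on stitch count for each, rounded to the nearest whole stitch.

button band 8; collar 94; sleeve 63.

Rate = 13/7.5 = 1.733 sts per cm.
button band: 4.5 × 1.733 = 7.80 → 8.
collar: 54 × 1.733 = 93.60 → 94.
sleeve: 36.5 × 1.733 = 63.27 → 63.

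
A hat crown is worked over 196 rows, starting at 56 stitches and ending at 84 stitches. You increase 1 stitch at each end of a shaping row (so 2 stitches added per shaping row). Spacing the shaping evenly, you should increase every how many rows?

Increase every 14th row.

Stitches to add: |84 − 56| = 28.
Shaping rows needed: 28 / 2 = 14.
196 rows / 14 = every 14 rows.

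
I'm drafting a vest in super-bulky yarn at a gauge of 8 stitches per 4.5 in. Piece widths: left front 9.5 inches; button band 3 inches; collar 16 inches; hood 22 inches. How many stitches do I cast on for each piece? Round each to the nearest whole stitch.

Rate = 8/4.5 = 1.778 sts per in.
left front: 9.5 × 1.778 = 16.89 → 17.
button band: 3 × 1.778 = 5.33 → 5.
collar: 16 × 1.778 = 28.44 → 28.
hood: 22 × 1.778 = 39.11 → 39.

left front 17; button band 5; collar 28; hood 39.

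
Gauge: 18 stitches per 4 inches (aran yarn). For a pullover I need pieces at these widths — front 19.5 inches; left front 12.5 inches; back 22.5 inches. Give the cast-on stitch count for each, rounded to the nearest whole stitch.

Rate = 18/4 = 4.5 sts per in.
front: 19.5 × 4.5 = 87.75 → 88.
left front: 12.5 × 4.5 = 56.25 → 56.
back: 22.5 × 4.5 = 101.25 → 101.

front 88; left front 56; back 101.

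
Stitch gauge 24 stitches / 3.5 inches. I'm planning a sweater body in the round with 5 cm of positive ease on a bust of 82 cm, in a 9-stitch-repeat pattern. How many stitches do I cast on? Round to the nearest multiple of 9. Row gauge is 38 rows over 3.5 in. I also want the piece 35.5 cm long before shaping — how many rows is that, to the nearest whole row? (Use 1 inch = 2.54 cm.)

Finished = 82 + 5 = 87 cm.
87 cm × 1/2.54 = 34.25 inches.
24/3.5 = 6.857 sts per in; 34.25 × 6.857 = 234.87 sts.
Nearest multiple of 9 → 234.
35.5 cm = 13.98 inches; × 10.857 = 151.74 → 152 rows.

Cast on 234 stitches; work 152 rows.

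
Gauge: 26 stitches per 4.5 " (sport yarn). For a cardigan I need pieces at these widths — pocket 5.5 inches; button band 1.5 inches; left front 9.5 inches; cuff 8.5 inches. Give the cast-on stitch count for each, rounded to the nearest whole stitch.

pocket 32; button band 9; left front 55; cuff 49.

Rate = 26/4.5 = 5.778 sts per in.
pocket: 5.5 × 5.778 = 31.78 → 32.
button band: 1.5 × 5.778 = 8.67 → 9.
left front: 9.5 × 5.778 = 54.89 → 55.
cuff: 8.5 × 5.778 = 49.11 → 49.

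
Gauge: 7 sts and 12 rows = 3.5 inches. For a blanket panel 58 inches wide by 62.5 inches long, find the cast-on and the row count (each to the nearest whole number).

Cast on 116 stitches and work 214 rows.

Stitch gauge = 7/3.5 = 2 sts/in; 58 × 2 = 116.00 → 116 sts.
Row gauge = 12/3.5 = 3.429 rows/in; 62.5 × 3.429 = 214.29 → 214 rows.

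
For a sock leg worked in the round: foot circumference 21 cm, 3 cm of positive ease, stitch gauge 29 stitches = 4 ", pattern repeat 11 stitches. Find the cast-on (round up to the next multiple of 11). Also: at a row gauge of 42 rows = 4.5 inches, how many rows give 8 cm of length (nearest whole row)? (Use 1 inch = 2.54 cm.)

Cast on 77 stitches; work 29 rows.

Finished = 21 + 3 = 24 cm.
24 cm × 1/2.54 = 9.45 inches.
29/4 = 7.25 sts per in; 9.45 × 7.25 = 68.50 sts.
Next multiple of 11 → 77.
8 cm = 3.15 inches; × 9.333 = 29.40 → 29 rows.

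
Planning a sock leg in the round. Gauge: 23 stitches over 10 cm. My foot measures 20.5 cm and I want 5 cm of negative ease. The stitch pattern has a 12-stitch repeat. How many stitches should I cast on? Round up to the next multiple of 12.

36 stitches.

Finished = 20.5 − 5 = 15.5 cm.
23 / 10 = 2.3 sts/cm.
15.5 × 2.3 = 35.65 sts.
Next multiple of 12: 36.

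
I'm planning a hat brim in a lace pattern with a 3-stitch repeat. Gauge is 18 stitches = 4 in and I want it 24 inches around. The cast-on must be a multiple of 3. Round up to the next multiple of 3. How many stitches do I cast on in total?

CO 108 sts.

18 / 4 = 4.5 sts per inch.
24 × 4.5 = 108.00 sts.
Next multiple of 3: 108.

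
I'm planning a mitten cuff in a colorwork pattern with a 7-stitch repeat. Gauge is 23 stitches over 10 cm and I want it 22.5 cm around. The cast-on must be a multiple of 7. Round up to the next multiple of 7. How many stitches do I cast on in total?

23 / 10 = 2.3 sts per cm.
22.5 × 2.3 = 51.75 sts.
Next multiple of 7: 56.

56 stitches.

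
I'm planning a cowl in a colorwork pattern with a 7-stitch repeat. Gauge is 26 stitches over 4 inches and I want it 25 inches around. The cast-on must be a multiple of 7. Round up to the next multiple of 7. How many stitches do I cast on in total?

CO 168 sts.

26 / 4 = 6.5 sts per inch.
25 × 6.5 = 162.50 sts.
Next multiple of 7: 168.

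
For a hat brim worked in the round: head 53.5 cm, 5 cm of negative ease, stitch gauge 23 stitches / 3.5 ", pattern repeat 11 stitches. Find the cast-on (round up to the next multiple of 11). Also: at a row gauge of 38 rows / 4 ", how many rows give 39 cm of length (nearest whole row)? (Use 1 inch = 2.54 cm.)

Finished = 53.5 − 5 = 48.5 cm.
48.5 cm × 1/2.54 = 19.09 inches.
23/3.5 = 6.571 sts per in; 19.09 × 6.571 = 125.48 sts.
Next multiple of 11 → 132.
39 cm = 15.35 inches; × 9.5 = 145.87 → 146 rows.

Cast on 132 stitches; work 146 rows.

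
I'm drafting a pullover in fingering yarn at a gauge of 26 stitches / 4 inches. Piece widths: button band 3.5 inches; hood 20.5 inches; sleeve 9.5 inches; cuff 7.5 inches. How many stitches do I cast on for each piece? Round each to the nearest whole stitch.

button band 23; hood 133; sleeve 62; cuff 49.

Rate = 26/4 = 6.5 sts per in.
button band: 3.5 × 6.5 = 22.75 → 23.
hood: 20.5 × 6.5 = 133.25 → 133.
sleeve: 9.5 × 6.5 = 61.75 → 62.
cuff: 7.5 × 6.5 = 48.75 → 49.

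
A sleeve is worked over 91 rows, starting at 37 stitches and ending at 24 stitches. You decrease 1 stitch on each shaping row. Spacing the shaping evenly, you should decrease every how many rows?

Stitches to remove: |24 − 37| = 13.
Shaping rows needed: 13 / 1 = 13.
91 rows / 13 = every 7 rows.

Decrease every 7th row.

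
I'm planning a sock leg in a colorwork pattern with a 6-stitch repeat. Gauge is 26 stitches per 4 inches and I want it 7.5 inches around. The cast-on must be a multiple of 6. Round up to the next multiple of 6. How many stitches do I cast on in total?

Cast on 54 stitches.

26 / 4 = 6.5 sts per inch.
7.5 × 6.5 = 48.75 sts.
Next multiple of 6: 54.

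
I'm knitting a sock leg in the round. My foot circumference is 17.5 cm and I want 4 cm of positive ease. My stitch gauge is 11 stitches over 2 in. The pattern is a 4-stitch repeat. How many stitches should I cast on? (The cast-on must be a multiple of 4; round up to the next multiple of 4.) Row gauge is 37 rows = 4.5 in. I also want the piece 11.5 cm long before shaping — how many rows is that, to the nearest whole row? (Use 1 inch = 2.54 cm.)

Finished = 17.5 + 4 = 21.5 cm.
21.5 cm × 1/2.54 = 8.46 inches.
11/2 = 5.5 sts per in; 8.46 × 5.5 = 46.56 sts.
Next multiple of 4 → 48.
11.5 cm = 4.53 inches; × 8.222 = 37.23 → 37 rows.

Cast on 48 stitches; work 37 rows.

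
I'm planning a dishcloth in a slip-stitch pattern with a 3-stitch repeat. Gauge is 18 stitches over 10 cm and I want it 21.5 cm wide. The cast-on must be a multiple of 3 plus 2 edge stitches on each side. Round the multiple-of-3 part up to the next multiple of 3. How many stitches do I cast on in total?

18 / 10 = 1.8 sts per cm.
21.5 × 1.8 = 38.70 sts.
Less 4 edge sts → 34.70 for the repeat.
Next multiple of 3: 36.
Add back 4 edge sts → 40.

40 stitches.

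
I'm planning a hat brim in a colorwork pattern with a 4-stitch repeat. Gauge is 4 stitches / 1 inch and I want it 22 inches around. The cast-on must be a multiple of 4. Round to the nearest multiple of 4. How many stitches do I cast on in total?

Cast on 88 stitches.

4 / 1 = 4 sts per inch.
22 × 4 = 88.00 sts.
Nearest multiple of 4: 88.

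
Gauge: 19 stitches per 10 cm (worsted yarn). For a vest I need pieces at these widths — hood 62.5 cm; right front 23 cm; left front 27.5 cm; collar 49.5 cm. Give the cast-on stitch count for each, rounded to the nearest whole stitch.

Rate = 19/10 = 1.9 sts per cm.
hood: 62.5 × 1.9 = 118.75 → 119.
right front: 23 × 1.9 = 43.70 → 44.
left front: 27.5 × 1.9 = 52.25 → 52.
collar: 49.5 × 1.9 = 94.05 → 94.

hood 119; right front 44; left front 52; collar 94.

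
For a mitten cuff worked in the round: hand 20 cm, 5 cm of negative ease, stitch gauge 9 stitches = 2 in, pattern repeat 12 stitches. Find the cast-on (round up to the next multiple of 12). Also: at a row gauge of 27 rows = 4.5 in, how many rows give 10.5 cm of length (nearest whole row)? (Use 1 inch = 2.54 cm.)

Cast on 36 stitches; work 25 rows.

Finished = 20 − 5 = 15 cm.
15 cm × 1/2.54 = 5.91 inches.
9/2 = 4.5 sts per in; 5.91 × 4.5 = 26.57 sts.
Next multiple of 12 → 36.
10.5 cm = 4.13 inches; × 6 = 24.80 → 25 rows.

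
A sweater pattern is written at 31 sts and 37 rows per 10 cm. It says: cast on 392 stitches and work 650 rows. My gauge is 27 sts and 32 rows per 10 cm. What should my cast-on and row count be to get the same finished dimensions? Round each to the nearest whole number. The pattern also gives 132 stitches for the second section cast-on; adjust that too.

Cast on 341 stitches; work 562 rows; second section cast-on 115 stitches.

Stitches: 392 × 27/31 = 341.42 → 341.
Rows: 650 × 32/37 = 562.16 → 562.
second section cast-on: 132 × 27/31 = 114.97 → 115.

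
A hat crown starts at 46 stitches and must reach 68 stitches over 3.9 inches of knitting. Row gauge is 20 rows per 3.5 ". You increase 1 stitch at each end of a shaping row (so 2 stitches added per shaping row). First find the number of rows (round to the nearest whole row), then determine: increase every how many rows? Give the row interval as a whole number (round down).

Rows = 3.9 × 5.714 = 22.3 → 22 rows.
Stitches to add: 22 → 11 shaping rows (at 2 st each).
22 / 11 = 2.00 → every 2 rows.

Increase every 2nd row.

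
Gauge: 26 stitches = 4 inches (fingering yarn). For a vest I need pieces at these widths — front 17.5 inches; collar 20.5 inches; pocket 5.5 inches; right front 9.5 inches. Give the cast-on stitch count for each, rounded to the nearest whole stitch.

Rate = 26/4 = 6.5 sts per in.
front: 17.5 × 6.5 = 113.75 → 114.
collar: 20.5 × 6.5 = 133.25 → 133.
pocket: 5.5 × 6.5 = 35.75 → 36.
right front: 9.5 × 6.5 = 61.75 → 62.

front 114; collar 133; pocket 36; right front 62.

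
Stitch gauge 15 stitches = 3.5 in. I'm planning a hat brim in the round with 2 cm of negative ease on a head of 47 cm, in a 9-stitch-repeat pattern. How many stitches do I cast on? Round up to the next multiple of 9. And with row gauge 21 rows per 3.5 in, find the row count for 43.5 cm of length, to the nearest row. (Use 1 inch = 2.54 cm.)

Finished = 47 − 2 = 45 cm.
45 cm × 1/2.54 = 17.72 inches.
15/3.5 = 4.286 sts per in; 17.72 × 4.286 = 75.93 sts.
Next multiple of 9 → 81.
43.5 cm = 17.13 inches; × 6 = 102.76 → 103 rows.

Cast on 81 stitches; work 103 rows.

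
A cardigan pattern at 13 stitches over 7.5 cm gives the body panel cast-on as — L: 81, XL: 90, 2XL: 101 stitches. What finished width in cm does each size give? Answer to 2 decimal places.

L 46.73 cm; XL 51.92 cm; 2XL 58.27 cm.

13/7.5 = 1.733 sts per cm.
L: 81 / 1.733 = 46.731 → 46.73 cm.
XL: 90 / 1.733 = 51.923 → 51.92 cm.
2XL: 101 / 1.733 = 58.269 → 58.27 cm.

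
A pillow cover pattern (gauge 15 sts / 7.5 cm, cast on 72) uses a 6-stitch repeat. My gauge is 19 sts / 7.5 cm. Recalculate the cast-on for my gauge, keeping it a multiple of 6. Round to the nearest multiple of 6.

72 × 19 / 15 = 91.20.
Nearest multiple of 6: 90.

90 stitches.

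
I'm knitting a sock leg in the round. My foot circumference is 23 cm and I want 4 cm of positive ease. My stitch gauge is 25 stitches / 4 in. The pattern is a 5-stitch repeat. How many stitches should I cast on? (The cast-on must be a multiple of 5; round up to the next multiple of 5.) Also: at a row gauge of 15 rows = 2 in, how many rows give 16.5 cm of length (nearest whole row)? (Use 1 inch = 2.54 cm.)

Cast on 70 stitches; work 49 rows.

Finished = 23 + 4 = 27 cm.
27 cm × 1/2.54 = 10.63 inches.
25/4 = 6.25 sts per in; 10.63 × 6.25 = 66.44 sts.
Next multiple of 5 → 70.
16.5 cm = 6.50 inches; × 7.5 = 48.72 → 49 rows.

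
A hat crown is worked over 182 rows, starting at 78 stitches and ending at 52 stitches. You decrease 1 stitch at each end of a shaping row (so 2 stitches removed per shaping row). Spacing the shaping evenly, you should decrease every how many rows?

Decrease every 14th row.

Stitches to remove: |52 − 78| = 26.
Shaping rows needed: 26 / 2 = 13.
182 rows / 13 = every 14 rows.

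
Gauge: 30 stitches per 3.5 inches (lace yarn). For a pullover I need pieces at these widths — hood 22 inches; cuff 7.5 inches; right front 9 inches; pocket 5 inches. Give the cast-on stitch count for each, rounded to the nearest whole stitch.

Rate = 30/3.5 = 8.571 sts per in.
hood: 22 × 8.571 = 188.57 → 189.
cuff: 7.5 × 8.571 = 64.29 → 64.
right front: 9 × 8.571 = 77.14 → 77.
pocket: 5 × 8.571 = 42.86 → 43.

hood 189; cuff 64; right front 77; pocket 43.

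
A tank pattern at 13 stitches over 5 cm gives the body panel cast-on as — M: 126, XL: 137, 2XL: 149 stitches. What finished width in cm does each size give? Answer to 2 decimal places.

M 48.46 cm; XL 52.69 cm; 2XL 57.31 cm.

13/5 = 2.6 sts per cm.
M: 126 / 2.6 = 48.462 → 48.46 cm.
XL: 137 / 2.6 = 52.692 → 52.69 cm.
2XL: 149 / 2.6 = 57.308 → 57.31 cm.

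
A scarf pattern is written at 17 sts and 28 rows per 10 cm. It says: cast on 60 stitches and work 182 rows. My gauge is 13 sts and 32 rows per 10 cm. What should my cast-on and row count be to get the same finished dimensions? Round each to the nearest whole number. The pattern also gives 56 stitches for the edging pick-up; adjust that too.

Stitches: 60 × 13/17 = 45.88 → 46.
Rows: 182 × 32/28 = 208.00 → 208.
edging pick-up: 56 × 13/17 = 42.82 → 43.

Cast on 46 stitches; work 208 rows; edging pick-up 43 stitches.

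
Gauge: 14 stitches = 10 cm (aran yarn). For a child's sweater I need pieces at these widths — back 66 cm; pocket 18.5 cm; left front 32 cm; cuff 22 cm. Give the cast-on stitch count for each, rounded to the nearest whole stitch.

back 92; pocket 26; left front 45; cuff 31.

Rate = 14/10 = 1.4 sts per cm.
back: 66 × 1.4 = 92.40 → 92.
pocket: 18.5 × 1.4 = 25.90 → 26.
left front: 32 × 1.4 = 44.80 → 45.
cuff: 22 × 1.4 = 30.80 → 31.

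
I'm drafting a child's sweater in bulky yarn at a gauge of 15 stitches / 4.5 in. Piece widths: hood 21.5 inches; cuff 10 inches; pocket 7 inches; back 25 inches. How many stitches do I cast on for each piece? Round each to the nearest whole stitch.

Rate = 15/4.5 = 3.333 sts per in.
hood: 21.5 × 3.333 = 71.67 → 72.
cuff: 10 × 3.333 = 33.33 → 33.
pocket: 7 × 3.333 = 23.33 → 23.
back: 25 × 3.333 = 83.33 → 83.

hood 72; cuff 33; pocket 23; back 83.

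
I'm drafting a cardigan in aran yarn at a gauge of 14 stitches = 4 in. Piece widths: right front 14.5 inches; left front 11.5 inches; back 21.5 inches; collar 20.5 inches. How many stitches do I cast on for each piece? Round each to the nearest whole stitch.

right front 51; left front 40; back 75; collar 72.

Rate = 14/4 = 3.5 sts per in.
right front: 14.5 × 3.5 = 50.75 → 51.
left front: 11.5 × 3.5 = 40.25 → 40.
back: 21.5 × 3.5 = 75.25 → 75.
collar: 20.5 × 3.5 = 71.75 → 72.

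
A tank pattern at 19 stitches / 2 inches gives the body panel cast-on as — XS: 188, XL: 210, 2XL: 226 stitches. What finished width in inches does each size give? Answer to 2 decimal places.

XS 19.79 inches; XL 22.11 inches; 2XL 23.79 inches.

19/2 = 9.5 sts per in.
XS: 188 / 9.5 = 19.789 → 19.79 in.
XL: 210 / 9.5 = 22.105 → 22.11 in.
2XL: 226 / 9.5 = 23.789 → 23.79 in.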